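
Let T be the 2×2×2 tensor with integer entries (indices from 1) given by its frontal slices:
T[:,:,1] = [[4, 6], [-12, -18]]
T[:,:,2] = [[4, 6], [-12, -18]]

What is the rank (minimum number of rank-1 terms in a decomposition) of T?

Lower bound: T ≠ 0 (e.g. T[1,1,1] = 4), so rank(T) ≥ 1.
Upper bound: if T = a ⊗ b ⊗ c then every fibre of T is a multiple of the corresponding factor, so read the factors off the fibres through the nonzero entry T[1,1,1] = 4.
The mode-1 fibre T[:,1,1] = [4, -12] gives a = [1, -3] (primitive direction); the mode-2 fibre T[1,:,1] = [4, 6] gives b = [2, 3]; then c[k] = T[1,1,k] / (a[1]·b[1]) = [4, 4] / 2 = [2, 2].
Expanding [1, -3] ⊗ [2, 3] ⊗ [2, 2] reproduces all 8 entries of T, so T = [1, -3] ⊗ [2, 3] ⊗ [2, 2] and rank(T) ≤ 1.
These bounds meet, so rank(T) = 1.
Check entry T[1,2,1] = 6: (1)·(3)·(2) = 6.

1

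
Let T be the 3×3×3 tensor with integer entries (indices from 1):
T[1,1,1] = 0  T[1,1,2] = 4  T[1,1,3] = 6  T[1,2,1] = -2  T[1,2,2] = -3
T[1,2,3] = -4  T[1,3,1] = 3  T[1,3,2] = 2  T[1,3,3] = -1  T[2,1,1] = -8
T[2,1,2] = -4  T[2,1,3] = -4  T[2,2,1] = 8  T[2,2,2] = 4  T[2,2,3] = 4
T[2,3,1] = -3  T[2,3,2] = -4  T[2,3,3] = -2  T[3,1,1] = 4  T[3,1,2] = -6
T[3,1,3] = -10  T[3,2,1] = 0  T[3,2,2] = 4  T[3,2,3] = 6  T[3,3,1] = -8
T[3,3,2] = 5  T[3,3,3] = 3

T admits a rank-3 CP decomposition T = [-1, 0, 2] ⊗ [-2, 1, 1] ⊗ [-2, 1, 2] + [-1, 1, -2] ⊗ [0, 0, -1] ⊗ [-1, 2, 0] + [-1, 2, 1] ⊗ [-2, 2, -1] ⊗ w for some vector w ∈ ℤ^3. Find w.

w = [2, 1, 1]

Subtract the known terms from T to get the rank-1 residual R = [-1, 2, 1] ⊗ [-2, 2, -1] ⊗ w, so R[i,j,k] = a[i]·b[j]·w[k]. Pick indices with nonzero a[1]·b[1] = (-1)·(-2) = 2. Only the fibre through (1,1,·) is needed: R[1,1,:] = T[1,1,:] − Σₗ aₗ[1]bₗ[1]cₗ = [0, 4, 6] − (-1)·(-2)·[-2, 1, 2] − (-1)·(0)·[-1, 2, 0] = [4, 2, 2]. Then w[k] = R[1,1,k] / 2 for each k, giving w = [4, 2, 2] / 2 = [2, 1, 1].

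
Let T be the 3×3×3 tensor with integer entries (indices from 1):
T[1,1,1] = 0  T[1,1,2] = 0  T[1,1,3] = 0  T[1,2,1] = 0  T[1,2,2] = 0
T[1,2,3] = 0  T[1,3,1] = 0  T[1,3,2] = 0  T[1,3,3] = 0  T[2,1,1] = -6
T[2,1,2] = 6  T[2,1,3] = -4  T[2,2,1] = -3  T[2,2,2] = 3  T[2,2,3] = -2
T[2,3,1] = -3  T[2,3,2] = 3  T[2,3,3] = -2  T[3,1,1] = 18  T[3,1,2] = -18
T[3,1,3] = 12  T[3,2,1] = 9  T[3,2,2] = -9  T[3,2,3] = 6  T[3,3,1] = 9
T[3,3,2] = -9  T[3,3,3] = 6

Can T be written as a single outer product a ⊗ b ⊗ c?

The mode-1 fibre T[:,1,1] = [0, -6, 18] gives a = [0, 1, -3] (primitive direction); the mode-2 fibre T[2,:,1] = [-6, -3, -3] gives b = [2, 1, 1]; then c[k] = T[2,1,k] / (a[2]·b[1]) = [-6, 6, -4] / 2 = [-3, 3, -2].
Expanding [0, 1, -3] ⊗ [2, 1, 1] ⊗ [-3, 3, -2] reproduces all 27 entries of T, so T = [0, 1, -3] ⊗ [2, 1, 1] ⊗ [-3, 3, -2] and rank(T) ≤ 1.
Equivalently every frontal slice T[:,:,k] is c[k] times the rank-1 matrix [0, 1, -3] ⊗ [2, 1, 1]. So T has rank 1 (it is nonzero).

Yes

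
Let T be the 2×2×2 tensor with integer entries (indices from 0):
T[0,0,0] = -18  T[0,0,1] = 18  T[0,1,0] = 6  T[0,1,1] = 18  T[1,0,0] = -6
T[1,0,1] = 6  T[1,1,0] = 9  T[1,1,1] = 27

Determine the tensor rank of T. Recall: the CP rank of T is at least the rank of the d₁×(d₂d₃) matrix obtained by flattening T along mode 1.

Lower bound: the mode-3 unfolding of T (rows indexed by k, columns by (i,j) = (0,0), (0,1), (1,0), (1,1)) is [[-18, 6, -6, 9], [18, 18, 6, 27]].
There the 2×2 minor on rows k ∈ {0, 1}, columns (i,j) ∈ {(0,0), (0,1)} is det [[-18, 6], [18, 18]] = -432 ≠ 0, so this unfolding has rank ≥ 2; CP rank is at least every unfolding rank, so rank(T) ≥ 2. (Unfolding ranks only ever bound the CP rank from below — rank(T) can be strictly larger than all of them — so the matching upper bound has to come from an explicit 2-term decomposition.)
Upper bound — finding two terms. Write S_k = T[:,:,k] for the frontal slices: S₀ = [[-18, 6], [-6, 9]], S₁ = [[18, 18], [6, 27]].
If T = a₁ ⊗ b₁ ⊗ c₁ + a₂ ⊗ b₂ ⊗ c₂ then each S_k = c₁[k]·a₁b₁ᵀ + c₂[k]·a₂b₂ᵀ. S₀ and S₁ are linearly independent, so a₁b₁ᵀ and a₂b₂ᵀ must span the same plane of matrices: they are the rank-1 matrices of the form x·S₀ + y·S₁.
det(x·S₀ + y·S₁) is −126·x² − 252·xy + 378·y² = (-126)·(x + 3·y)(x − y), vanishing at (x:y) = (3:-1) and (1:1).
M₁ = 3·S₀ − S₁ = [[-72, 0], [-24, 0]] = (-24)·[3, 1][1, 0]ᵀ and M₂ = S₀ + S₁ = [[0, 24], [0, 36]] = 12·[2, 3][0, 1]ᵀ, so take a₁ = [3, 1], b₁ = [1, 0], a₂ = [2, 3], b₂ = [0, 1].
Each slice is an integer combination of E₁ = a₁b₁ᵀ and E₂ = a₂b₂ᵀ: S₀ = −6·E₁ + 3·E₂, S₁ = 6·E₁ + 9·E₂; reading off coefficients, c₁ = [-6, 6] and c₂ = [3, 9].
Hence T = [3, 1] ⊗ [1, 0] ⊗ [-6, 6] + [2, 3] ⊗ [0, 1] ⊗ [3, 9], so rank(T) ≤ 2.
These bounds meet, so rank(T) = 2.

2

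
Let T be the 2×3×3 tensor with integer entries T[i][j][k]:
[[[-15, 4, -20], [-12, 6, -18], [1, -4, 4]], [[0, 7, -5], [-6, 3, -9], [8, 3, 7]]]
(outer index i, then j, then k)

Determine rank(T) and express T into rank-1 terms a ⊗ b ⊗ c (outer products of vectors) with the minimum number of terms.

rank(T) = 2

Lower bound: in the mode-3 unfolding of T (rows indexed by k, columns by (i,j)) the 2×2 minor on rows k ∈ {0, 1}, columns (i,j) ∈ {(0,0), (0,1)} is det [[-15, -12], [4, 6]] = -42 ≠ 0, so that unfolding has rank ≥ 2 and hence rank(T) ≥ 2 (CP rank is at least every unfolding rank, though it can be larger).
Upper bound: with S_k = T[:,:,k], the two rank-1 terms a₁b₁ᵀ, a₂b₂ᵀ are the rank-1 members of the pencil x·S₀ + y·S₁.
The 2×2 minor of x·S₀ + y·S₁ on rows {0,1}, columns {0,1} is 90·x² + 15·xy − 30·y² = 15·(3·x + 2·y)(2·x − y), vanishing at (x:y) = (2:-3) and (1:2).
M₁ = 2·S₀ − 3·S₁ = [[-42, -42, 14], [-21, -21, 7]] = (-7)·(2, 1)(3, 3, -1)ᵀ and M₂ = S₀ + 2·S₁ = [[-7, 0, -7], [14, 0, 14]] = (-7)·(1, -2)(1, 0, 1)ᵀ, so take a₁ = (2, 1), b₁ = (3, 3, -1), a₂ = (1, -2), b₂ = (1, 0, 1).
Each slice is an integer combination of E₁ = a₁b₁ᵀ and E₂ = a₂b₂ᵀ: S₀ = −2·E₁ − 3·E₂, S₁ = E₁ − 2·E₂, S₂ = −3·E₁ − 2·E₂; reading off coefficients, c₁ = (-2, 1, -3) and c₂ = (-3, -2, -2).
Hence T = (2, 1) ⊗ (3, 3, -1) ⊗ (-2, 1, -3) + (1, -2) ⊗ (1, 0, 1) ⊗ (-3, -2, -2), so rank(T) ≤ 2.
These bounds meet, so rank(T) = 2.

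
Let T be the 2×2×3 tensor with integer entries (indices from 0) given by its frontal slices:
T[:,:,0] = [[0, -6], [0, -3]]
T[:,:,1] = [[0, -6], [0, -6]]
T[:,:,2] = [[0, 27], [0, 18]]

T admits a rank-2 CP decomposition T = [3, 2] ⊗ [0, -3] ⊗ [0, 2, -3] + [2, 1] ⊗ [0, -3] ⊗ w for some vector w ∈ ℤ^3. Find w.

w = [1, -2, 0]

Subtract the known terms from T to get the rank-1 residual R = [2, 1] ⊗ [0, -3] ⊗ w, so R[i,j,k] = a[i]·b[j]·w[k]. Pick indices with nonzero a[0]·b[1] = (2)·(-3) = -6. Only the fibre through (0,1,·) is needed: R[0,1,:] = T[0,1,:] − Σₗ aₗ[0]bₗ[1]cₗ = [-6, -6, 27] − (3)·(-3)·[0, 2, -3] = [-6, 12, 0]. Then w[k] = R[0,1,k] / -6 for each k, giving w = [-6, 12, 0] / -6 = [1, -2, 0].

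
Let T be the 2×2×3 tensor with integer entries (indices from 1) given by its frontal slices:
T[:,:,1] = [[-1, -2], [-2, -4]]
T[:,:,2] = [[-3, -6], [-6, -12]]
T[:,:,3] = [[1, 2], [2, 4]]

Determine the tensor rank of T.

Lower bound: T ≠ 0 (e.g. T[1,1,1] = -1), so rank(T) ≥ 1.
Upper bound: if T = a ⊗ b ⊗ c then every fibre of T is a multiple of the corresponding factor, so read the factors off the fibres through the nonzero entry T[1,1,1] = -1.
The mode-1 fibre T[:,1,1] = [-1, -2] gives a = [1, 2] (primitive direction); the mode-2 fibre T[1,:,1] = [-1, -2] gives b = [1, 2]; then c[k] = T[1,1,k] / (a[1]·b[1]) = [-1, -3, 1] / 1 = [-1, -3, 1].
Expanding [1, 2] ⊗ [1, 2] ⊗ [-1, -3, 1] reproduces all 12 entries of T, so T = [1, 2] ⊗ [1, 2] ⊗ [-1, -3, 1] and rank(T) ≤ 1.
These bounds meet, so rank(T) = 1.
Check entry T[2,1,3] = 2: (2)·(1)·(1) = 2.

1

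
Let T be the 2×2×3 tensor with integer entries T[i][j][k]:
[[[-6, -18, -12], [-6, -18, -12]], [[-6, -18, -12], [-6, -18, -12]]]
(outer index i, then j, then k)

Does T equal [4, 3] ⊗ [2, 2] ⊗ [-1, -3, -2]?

Reconstruct entry (0,0,0) from the claimed factors: Σₗ aₗ[0]bₗ[0]cₗ[0] = (4)·(2)·(-1) = -8, but T[0,0,0] = -6. The claim is false.

No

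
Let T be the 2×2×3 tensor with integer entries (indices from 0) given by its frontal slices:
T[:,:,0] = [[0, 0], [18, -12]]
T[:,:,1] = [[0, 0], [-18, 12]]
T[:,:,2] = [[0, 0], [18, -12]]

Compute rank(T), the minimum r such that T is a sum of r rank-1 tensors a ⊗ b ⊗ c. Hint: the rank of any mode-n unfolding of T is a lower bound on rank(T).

1

Lower bound: T ≠ 0 (e.g. T[1,0,0] = 18), so rank(T) ≥ 1.
Upper bound: if T = a ⊗ b ⊗ c then every fibre of T is a multiple of the corresponding factor, so read the factors off the fibres through the nonzero entry T[1,0,0] = 18.
The mode-1 fibre T[:,0,0] = [0, 18] gives a = [0, 1] (primitive direction); the mode-2 fibre T[1,:,0] = [18, -12] gives b = [3, -2]; then c[k] = T[1,0,k] / (a[1]·b[0]) = [18, -18, 18] / 3 = [6, -6, 6].
Expanding [0, 1] ⊗ [3, -2] ⊗ [6, -6, 6] reproduces all 12 entries of T, so T = [0, 1] ⊗ [3, -2] ⊗ [6, -6, 6] and rank(T) ≤ 1.
These bounds meet, so rank(T) = 1.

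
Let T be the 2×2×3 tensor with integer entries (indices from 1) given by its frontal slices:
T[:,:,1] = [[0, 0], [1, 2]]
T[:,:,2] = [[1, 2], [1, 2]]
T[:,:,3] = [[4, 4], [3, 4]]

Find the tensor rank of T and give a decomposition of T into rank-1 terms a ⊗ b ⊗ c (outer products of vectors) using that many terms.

Lower bound: in the mode-3 unfolding of T (rows indexed by k, columns by (i,j)) the 3×3 minor on rows k ∈ {1, 2, 3}, columns (i,j) ∈ {(1,1), (1,2), (2,1)} is det [[0, 0, 1], [1, 2, 1], [4, 4, 3]] = -4 ≠ 0, so that unfolding has rank ≥ 3 and hence rank(T) ≥ 3 (CP rank is at least every unfolding rank, though it can be larger).
Upper bound: T is a sum of 3 rank-1 terms, T = [1, -1] ⊗ [1, 2] ⊗ [-1, -1, -1] + [1, 0] ⊗ [1, 2] ⊗ [1, 2, 1] + [2, 1] ⊗ [1, 1] ⊗ [0, 0, 2] (written with every a and b primitive with positive leading entry and the scale carried by c; CP decompositions are not unique, and this one is verified by expanding entrywise), so rank(T) ≤ 3.
These bounds meet, so rank(T) = 3.

rank(T) = 3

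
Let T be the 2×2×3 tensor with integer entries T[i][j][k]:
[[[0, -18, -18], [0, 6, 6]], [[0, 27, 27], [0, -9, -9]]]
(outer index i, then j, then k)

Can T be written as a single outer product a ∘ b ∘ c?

Yes

The mode-1 fibre T[:,0,1] = [-18, 27] gives a = (2, -3) (primitive direction); the mode-2 fibre T[0,:,1] = [-18, 6] gives b = (3, -1); then c[k] = T[0,0,k] / (a[0]·b[0]) = [0, -18, -18] / 6 = (0, -3, -3).
Expanding (2, -3) ∘ (3, -1) ∘ (0, -3, -3) reproduces all 12 entries of T, so T = (2, -3) ∘ (3, -1) ∘ (0, -3, -3) and rank(T) ≤ 1.
Equivalently every frontal slice T[:,:,k] is c[k] times the rank-1 matrix (2, -3) ∘ (3, -1). So T has rank 1 (it is nonzero).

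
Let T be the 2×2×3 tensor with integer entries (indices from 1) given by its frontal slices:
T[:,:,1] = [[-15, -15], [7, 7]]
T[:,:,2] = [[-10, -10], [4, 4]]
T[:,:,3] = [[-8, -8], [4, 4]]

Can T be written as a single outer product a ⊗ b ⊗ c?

The mode-3 unfolding of T (rows indexed by k, columns by (i,j) = (1,1), (1,2), (2,1), (2,2)) is [[-15, -15, 7, 7], [-10, -10, 4, 4], [-8, -8, 4, 4]].
There the 2×2 minor on rows k ∈ {1, 2}, columns (i,j) ∈ {(1,1), (2,1)} is det [[-15, 7], [-10, 4]] = 10 ≠ 0, so this unfolding has rank ≥ 2; CP rank is at least every unfolding rank, so rank(T) ≥ 2.
In particular rank(T) ≥ 2 > 1, so T is not rank-1.

No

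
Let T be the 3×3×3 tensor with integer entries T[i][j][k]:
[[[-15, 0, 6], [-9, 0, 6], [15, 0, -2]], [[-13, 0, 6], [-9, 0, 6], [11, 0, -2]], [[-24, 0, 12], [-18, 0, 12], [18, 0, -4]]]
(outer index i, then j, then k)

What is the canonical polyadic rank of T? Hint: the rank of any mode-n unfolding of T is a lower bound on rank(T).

Lower bound: the mode-1 unfolding of T (rows indexed by i, columns by (j,k) = (0,0), (0,1), (0,2), (1,0), (1,1), (1,2), (2,0), (2,1), (2,2)) is [[-15, 0, 6, -9, 0, 6, 15, 0, -2], [-13, 0, 6, -9, 0, 6, 11, 0, -2], [-24, 0, 12, -18, 0, 12, 18, 0, -4]].
There the 2×2 minor on rows i ∈ {0, 1}, columns (j,k) ∈ {(0,0), (0,2)} is det [[-15, 6], [-13, 6]] = -12 ≠ 0, so this unfolding has rank ≥ 2; CP rank is at least every unfolding rank, so rank(T) ≥ 2. (Unfolding ranks only ever bound the CP rank from below — rank(T) can be strictly larger than all of them — so the matching upper bound has to come from an explicit 2-term decomposition.)
Upper bound — finding two terms. Write S_k = T[:,:,k] for the frontal slices: S₀ = [[-15, -9, 15], [-13, -9, 11], [-24, -18, 18]], S₁ = [[0, 0, 0], [0, 0, 0], [0, 0, 0]], S₂ = [[6, 6, -2], [6, 6, -2], [12, 12, -4]].
If T = a₁ ⊗ b₁ ⊗ c₁ + a₂ ⊗ b₂ ⊗ c₂ then each S_k = c₁[k]·a₁b₁ᵀ + c₂[k]·a₂b₂ᵀ. S₀ and S₂ are linearly independent, so a₁b₁ᵀ and a₂b₂ᵀ must span the same plane of matrices: they are the rank-1 matrices of the form x·S₀ + y·S₂.
The 2×2 minor of x·S₀ + y·S₂ on rows {0,1}, columns {0,1} is 18·x² − 12·xy = 6·(3·x − 2·y)(x), vanishing at (x:y) = (2:3) and (0:1).
M₁ = 2·S₀ + 3·S₂ = [[-12, 0, 24], [-8, 0, 16], [-12, 0, 24]] = (-4)·(3, 2, 3)(1, 0, -2)ᵀ and M₂ = S₂ = [[6, 6, -2], [6, 6, -2], [12, 12, -4]] = 2·(1, 1, 2)(3, 3, -1)ᵀ, so take a₁ = (3, 2, 3), b₁ = (1, 0, -2), a₂ = (1, 1, 2), b₂ = (3, 3, -1).
Each slice is an integer combination of E₁ = a₁b₁ᵀ and E₂ = a₂b₂ᵀ: S₀ = −2·E₁ − 3·E₂, S₁ = 0, S₂ = 2·E₂; reading off coefficients, c₁ = (-2, 0, 0) and c₂ = (-3, 0, 2).
Hence T = (3, 2, 3) ⊗ (1, 0, -2) ⊗ (-2, 0, 0) + (1, 1, 2) ⊗ (3, 3, -1) ⊗ (-3, 0, 2), so rank(T) ≤ 2.
These bounds meet, so rank(T) = 2.

2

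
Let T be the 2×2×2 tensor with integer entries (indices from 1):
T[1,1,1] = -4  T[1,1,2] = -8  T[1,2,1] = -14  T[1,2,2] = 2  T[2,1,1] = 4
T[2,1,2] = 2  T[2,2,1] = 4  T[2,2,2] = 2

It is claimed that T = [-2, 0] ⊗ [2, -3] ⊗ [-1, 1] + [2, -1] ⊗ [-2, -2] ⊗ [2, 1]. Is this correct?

Yes

Reconstruct entrywise from the claimed factors. For example, T[2,1,2] = 2 and Σₗ aₗ[2]bₗ[1]cₗ[2] = (0)·(2)·(1) + (-1)·(-2)·(1) = 2; checking all 8 entries, every one matches. The claim holds.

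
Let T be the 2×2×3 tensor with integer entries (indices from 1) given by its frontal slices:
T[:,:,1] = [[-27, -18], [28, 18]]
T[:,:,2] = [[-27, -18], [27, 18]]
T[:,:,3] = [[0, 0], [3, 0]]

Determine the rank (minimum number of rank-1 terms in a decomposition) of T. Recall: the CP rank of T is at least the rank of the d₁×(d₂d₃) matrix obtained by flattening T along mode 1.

2

Lower bound: in the mode-3 unfolding of T (rows indexed by k, columns by (i,j)) the 2×2 minor on rows k ∈ {1, 2}, columns (i,j) ∈ {(1,1), (2,1)} is det [[-27, 28], [-27, 27]] = 27 ≠ 0, so that unfolding has rank ≥ 2 and hence rank(T) ≥ 2 (CP rank is at least every unfolding rank, though it can be larger).
Upper bound: with S_k = T[:,:,k], the two rank-1 terms a₁b₁ᵀ, a₂b₂ᵀ are the rank-1 members of the pencil x·S₁ + y·S₂.
det(x·S₁ + y·S₂) is 18·x² + 18·xy = 18·(x + y)(x), vanishing at (x:y) = (1:-1) and (0:1).
M₁ = S₁ − S₂ = [[0, 0], [1, 0]] = [0, 1][1, 0]ᵀ and M₂ = S₂ = [[-27, -18], [27, 18]] = (-9)·[1, -1][3, 2]ᵀ, so take a₁ = [0, 1], b₁ = [1, 0], a₂ = [1, -1], b₂ = [3, 2].
Each slice is an integer combination of E₁ = a₁b₁ᵀ and E₂ = a₂b₂ᵀ: S₁ = E₁ − 9·E₂, S₂ = −9·E₂, S₃ = 3·E₁; reading off coefficients, c₁ = [1, 0, 3] and c₂ = [-9, -9, 0].
Hence T = [0, 1] ⊗ [1, 0] ⊗ [1, 0, 3] + [1, -1] ⊗ [3, 2] ⊗ [-9, -9, 0], so rank(T) ≤ 2.
These bounds meet, so rank(T) = 2.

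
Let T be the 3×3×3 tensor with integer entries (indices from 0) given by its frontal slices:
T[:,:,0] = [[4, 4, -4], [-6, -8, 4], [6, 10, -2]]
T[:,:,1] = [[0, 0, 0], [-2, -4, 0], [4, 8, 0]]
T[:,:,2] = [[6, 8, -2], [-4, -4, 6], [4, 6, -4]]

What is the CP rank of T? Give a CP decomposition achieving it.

rank(T) = 3

Lower bound: the mode-3 unfolding of T (rows indexed by k, columns by (i,j) = (0,0), (0,1), (0,2), (1,0), (1,1), (1,2), (2,0), (2,1), (2,2)) is [[4, 4, -4, -6, -8, 4, 6, 10, -2], [0, 0, 0, -2, -4, 0, 4, 8, 0], [6, 8, -2, -4, -4, 6, 4, 6, -4]].
There the 3×3 minor on rows k ∈ {0, 1, 2}, columns (i,j) ∈ {(0,0), (0,1), (1,0)} is det [[4, 4, -6], [0, 0, -2], [6, 8, -4]] = 16 ≠ 0, so this unfolding has rank ≥ 3; CP rank is at least every unfolding rank, so rank(T) ≥ 3. (Unfolding ranks only ever bound the CP rank from below — rank(T) can be strictly larger than all of them — so the matching upper bound has to come from an explicit 3-term decomposition.)
Upper bound: T is a sum of 3 rank-1 terms, T = (0, 1, -2) ⊗ (1, 2, 0) ⊗ (-2, -2, -2) + (1, 1, -1) ⊗ (1, 2, 1) ⊗ (0, 0, 2) + (2, -2, 1) ⊗ (1, 1, -1) ⊗ (2, 0, 2) (one valid choice — decompositions are not unique — normalised so each a, b is primitive with positive first nonzero entry; check it by expanding all entries), so rank(T) ≤ 3.
These bounds meet, so rank(T) = 3.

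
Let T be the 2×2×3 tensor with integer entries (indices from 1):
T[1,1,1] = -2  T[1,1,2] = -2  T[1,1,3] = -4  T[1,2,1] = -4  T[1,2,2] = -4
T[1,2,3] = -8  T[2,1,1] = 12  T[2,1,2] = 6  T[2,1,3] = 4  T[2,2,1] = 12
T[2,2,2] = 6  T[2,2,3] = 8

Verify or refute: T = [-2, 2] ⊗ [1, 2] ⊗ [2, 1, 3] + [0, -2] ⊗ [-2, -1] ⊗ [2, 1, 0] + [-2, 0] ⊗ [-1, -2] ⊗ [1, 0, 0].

No

Reconstruct entry (1,1,3) from the claimed factors: Σₗ aₗ[1]bₗ[1]cₗ[3] = (-2)·(1)·(3) + (0)·(-2)·(0) + (-2)·(-1)·(0) = -6, but T[1,1,3] = -4. The claim is false.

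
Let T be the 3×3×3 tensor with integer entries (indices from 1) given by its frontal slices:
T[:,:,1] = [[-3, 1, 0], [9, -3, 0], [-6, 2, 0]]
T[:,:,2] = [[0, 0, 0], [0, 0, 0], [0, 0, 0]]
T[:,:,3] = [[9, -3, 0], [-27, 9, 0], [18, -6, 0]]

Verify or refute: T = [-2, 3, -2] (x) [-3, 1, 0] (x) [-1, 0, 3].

Reconstruct entry (1,1,1) from the claimed factors: Σₗ aₗ[1]bₗ[1]cₗ[1] = (-2)·(-3)·(-1) = -6, but T[1,1,1] = -3. The claim is false.

No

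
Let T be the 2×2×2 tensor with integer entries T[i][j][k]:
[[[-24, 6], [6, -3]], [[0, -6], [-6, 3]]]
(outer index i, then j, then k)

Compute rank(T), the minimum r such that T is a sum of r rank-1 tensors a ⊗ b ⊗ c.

2

Lower bound: the mode-2 unfolding of T (rows indexed by j, columns by (i,k) = (0,0), (0,1), (1,0), (1,1)) is [[-24, 6, 0, -6], [6, -3, -6, 3]].
There the 2×2 minor on rows j ∈ {0, 1}, columns (i,k) ∈ {(0,0), (0,1)} is det [[-24, 6], [6, -3]] = 36 ≠ 0, so this unfolding has rank ≥ 2; CP rank is at least every unfolding rank, so rank(T) ≥ 2. (Flattening ranks never certify an upper bound on CP rank; for that we must actually write T with 2 rank-1 terms.)
Upper bound — finding two terms. Write S_k = T[:,:,k] for the frontal slices: S₀ = [[-24, 6], [0, -6]], S₁ = [[6, -3], [-6, 3]].
If T = a₁ ⊗ b₁ ⊗ c₁ + a₂ ⊗ b₂ ⊗ c₂ then each S_k = c₁[k]·a₁b₁ᵀ + c₂[k]·a₂b₂ᵀ. S₀ and S₁ are linearly independent, so a₁b₁ᵀ and a₂b₂ᵀ must span the same plane of matrices: they are the rank-1 matrices of the form x·S₀ + y·S₁.
det(x·S₀ + y·S₁) is 144·x² − 72·xy = 72·(2·x − y)(x), vanishing at (x:y) = (1:2) and (0:1).
M₁ = S₀ + 2·S₁ = [[-12, 0], [-12, 0]] = (-12)·[1, 1][1, 0]ᵀ and M₂ = S₁ = [[6, -3], [-6, 3]] = 3·[1, -1][2, -1]ᵀ, so take a₁ = [1, 1], b₁ = [1, 0], a₂ = [1, -1], b₂ = [2, -1].
Each slice is an integer combination of E₁ = a₁b₁ᵀ and E₂ = a₂b₂ᵀ: S₀ = −12·E₁ − 6·E₂, S₁ = 3·E₂; reading off coefficients, c₁ = [-12, 0] and c₂ = [-6, 3].
Hence T = [1, 1] ⊗ [1, 0] ⊗ [-12, 0] + [1, -1] ⊗ [2, -1] ⊗ [-6, 3], so rank(T) ≤ 2.
These bounds meet, so rank(T) = 2.
Check entry T[1,1,1] = 3: (1)·(0)·(0) + (-1)·(-1)·(3) = 3.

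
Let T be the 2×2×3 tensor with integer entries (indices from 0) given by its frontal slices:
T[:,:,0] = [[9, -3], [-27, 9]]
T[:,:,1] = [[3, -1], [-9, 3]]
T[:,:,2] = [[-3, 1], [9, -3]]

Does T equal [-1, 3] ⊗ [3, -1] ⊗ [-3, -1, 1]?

Reconstruct entrywise from the claimed factors. For example, T[1,1,2] = -3 and Σₗ aₗ[1]bₗ[1]cₗ[2] = (3)·(-1)·(1) = -3; checking all 12 entries, every one matches. The claim holds.

Yes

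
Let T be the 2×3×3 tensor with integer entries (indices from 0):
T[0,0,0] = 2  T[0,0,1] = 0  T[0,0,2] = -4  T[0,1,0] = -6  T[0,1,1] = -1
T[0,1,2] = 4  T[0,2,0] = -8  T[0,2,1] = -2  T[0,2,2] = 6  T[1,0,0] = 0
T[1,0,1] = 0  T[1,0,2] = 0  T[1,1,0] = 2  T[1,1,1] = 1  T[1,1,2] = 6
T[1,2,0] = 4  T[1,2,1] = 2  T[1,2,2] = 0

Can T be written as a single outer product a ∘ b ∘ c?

The mode-2 unfolding of T (rows indexed by j, columns by (i,k) = (0,0), (0,1), (0,2), (1,0), (1,1), (1,2)) is [[2, 0, -4, 0, 0, 0], [-6, -1, 4, 2, 1, 6], [-8, -2, 6, 4, 2, 0]].
There the 3×3 minor on rows j ∈ {0, 1, 2}, columns (i,k) ∈ {(0,0), (0,1), (0,2)} is det [[2, 0, -4], [-6, -1, 4], [-8, -2, 6]] = -12 ≠ 0, so this unfolding has rank ≥ 3; CP rank is at least every unfolding rank, so rank(T) ≥ 3.
In particular rank(T) ≥ 3 > 1, so T is not rank-1.

No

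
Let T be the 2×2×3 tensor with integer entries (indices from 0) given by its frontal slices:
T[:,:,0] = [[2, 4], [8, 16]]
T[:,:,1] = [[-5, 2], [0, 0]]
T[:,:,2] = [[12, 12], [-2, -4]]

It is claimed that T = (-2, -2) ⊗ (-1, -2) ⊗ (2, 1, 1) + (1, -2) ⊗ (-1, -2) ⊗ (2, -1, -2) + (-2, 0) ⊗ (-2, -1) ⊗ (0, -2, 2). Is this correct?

Reconstruct entrywise from the claimed factors. For example, T[0,1,2] = 12 and Σₗ aₗ[0]bₗ[1]cₗ[2] = (-2)·(-2)·(1) + (1)·(-2)·(-2) + (-2)·(-1)·(2) = 12; checking all 12 entries, every one matches. The claim holds.

Yes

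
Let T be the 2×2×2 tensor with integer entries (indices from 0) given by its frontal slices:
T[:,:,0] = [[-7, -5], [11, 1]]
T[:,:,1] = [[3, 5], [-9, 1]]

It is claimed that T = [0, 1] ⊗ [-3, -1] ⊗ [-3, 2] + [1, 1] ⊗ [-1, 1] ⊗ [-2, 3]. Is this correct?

Reconstruct entry (0,0,0) from the claimed factors: Σₗ aₗ[0]bₗ[0]cₗ[0] = (0)·(-3)·(-3) + (1)·(-1)·(-2) = 2, but T[0,0,0] = -7. The claim is false.

No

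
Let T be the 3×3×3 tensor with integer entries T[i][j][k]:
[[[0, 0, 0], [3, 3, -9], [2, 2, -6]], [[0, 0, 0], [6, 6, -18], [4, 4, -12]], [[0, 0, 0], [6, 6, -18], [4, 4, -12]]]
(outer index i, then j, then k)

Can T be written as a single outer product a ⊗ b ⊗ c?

If T = a ⊗ b ⊗ c then every fibre of T is a multiple of the corresponding factor, so read the factors off the fibres through the nonzero entry T[0,1,0] = 3.
The mode-1 fibre T[:,1,0] = [3, 6, 6] gives a = [1, 2, 2] (primitive direction); the mode-2 fibre T[0,:,0] = [0, 3, 2] gives b = [0, 3, 2]; then c[k] = T[0,1,k] / (a[0]·b[1]) = [3, 3, -9] / 3 = [1, 1, -3].
Expanding [1, 2, 2] ⊗ [0, 3, 2] ⊗ [1, 1, -3] reproduces all 27 entries of T, so T = [1, 2, 2] ⊗ [0, 3, 2] ⊗ [1, 1, -3] and rank(T) ≤ 1.
Equivalently every frontal slice T[:,:,k] is c[k] times the rank-1 matrix [1, 2, 2] ⊗ [0, 3, 2]. So T has rank 1 (it is nonzero).

Yes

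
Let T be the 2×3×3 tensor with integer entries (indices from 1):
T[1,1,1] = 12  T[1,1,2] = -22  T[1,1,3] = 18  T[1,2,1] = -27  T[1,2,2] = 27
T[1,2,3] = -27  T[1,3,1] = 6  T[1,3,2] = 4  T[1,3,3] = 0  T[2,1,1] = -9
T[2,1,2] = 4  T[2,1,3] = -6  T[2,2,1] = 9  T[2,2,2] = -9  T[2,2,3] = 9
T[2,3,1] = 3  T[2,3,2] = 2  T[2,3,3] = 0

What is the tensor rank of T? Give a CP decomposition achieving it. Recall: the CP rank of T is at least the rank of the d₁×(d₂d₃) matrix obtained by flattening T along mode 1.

rank(T) = 2

Lower bound: in the mode-2 unfolding of T (rows indexed by j, columns by (i,k)) the 2×2 minor on rows j ∈ {1, 2}, columns (i,k) ∈ {(1,1), (1,2)} is det [[12, -22], [-27, 27]] = -270 ≠ 0, so that unfolding has rank ≥ 2 and hence rank(T) ≥ 2 (CP rank is at least every unfolding rank, though it can be larger).
Upper bound: with S_k = T[:,:,k], the two rank-1 terms a₁b₁ᵀ, a₂b₂ᵀ are the rank-1 members of the pencil x·S₁ + y·S₂.
The 2×2 minor of x·S₁ + y·S₂ on rows {1,2}, columns {1,2} is −135·x² + 45·xy + 90·y² = (-45)·(3·x + 2·y)(x − y), vanishing at (x:y) = (2:-3) and (1:1).
M₁ = 2·S₁ − 3·S₂ = [[90, -135, 0], [-30, 45, 0]] = 15·(3, -1)(2, -3, 0)ᵀ and M₂ = S₁ + S₂ = [[-10, 0, 10], [-5, 0, 5]] = (-5)·(2, 1)(1, 0, -1)ᵀ, so take a₁ = (3, -1), b₁ = (2, -3, 0), a₂ = (2, 1), b₂ = (1, 0, -1).
Each slice is an integer combination of E₁ = a₁b₁ᵀ and E₂ = a₂b₂ᵀ: S₁ = 3·E₁ − 3·E₂, S₂ = −3·E₁ − 2·E₂, S₃ = 3·E₁; reading off coefficients, c₁ = (3, -3, 3) and c₂ = (-3, -2, 0).
Hence T = (3, -1) ⊗ (2, -3, 0) ⊗ (3, -3, 3) + (2, 1) ⊗ (1, 0, -1) ⊗ (-3, -2, 0), so rank(T) ≤ 2.
These bounds meet, so rank(T) = 2.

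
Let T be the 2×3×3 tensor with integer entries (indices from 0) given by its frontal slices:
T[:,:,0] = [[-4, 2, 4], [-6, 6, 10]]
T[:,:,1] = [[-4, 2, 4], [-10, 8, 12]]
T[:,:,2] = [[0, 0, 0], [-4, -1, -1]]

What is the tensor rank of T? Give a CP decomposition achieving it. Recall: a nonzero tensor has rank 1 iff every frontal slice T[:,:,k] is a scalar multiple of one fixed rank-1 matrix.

Lower bound: the mode-3 unfolding of T (rows indexed by k, columns by (i,j) = (0,0), (0,1), (0,2), (1,0), (1,1), (1,2)) is [[-4, 2, 4, -6, 6, 10], [-4, 2, 4, -10, 8, 12], [0, 0, 0, -4, -1, -1]].
There the 3×3 minor on rows k ∈ {0, 1, 2}, columns (i,j) ∈ {(0,0), (1,0), (1,1)} is det [[-4, -6, 6], [-4, -10, 8], [0, -4, -1]] = -48 ≠ 0, so this unfolding has rank ≥ 3; CP rank is at least every unfolding rank, so rank(T) ≥ 3. (Flattening ranks never certify an upper bound on CP rank; for that we must actually write T with 3 rank-1 terms.)
Upper bound: T is a sum of 3 rank-1 terms, T = (0, 1) ∘ (1, 1, 1) ∘ (2, 2, -2) + (0, 1) ∘ (2, -1, -1) ∘ (0, -2, -1) + (1, 2) ∘ (2, -1, -2) ∘ (-2, -2, 0) (written with every a and b primitive with positive leading entry and the scale carried by c; CP decompositions are not unique, and this one is verified by expanding entrywise), so rank(T) ≤ 3.
These bounds meet, so rank(T) = 3.

rank(T) = 3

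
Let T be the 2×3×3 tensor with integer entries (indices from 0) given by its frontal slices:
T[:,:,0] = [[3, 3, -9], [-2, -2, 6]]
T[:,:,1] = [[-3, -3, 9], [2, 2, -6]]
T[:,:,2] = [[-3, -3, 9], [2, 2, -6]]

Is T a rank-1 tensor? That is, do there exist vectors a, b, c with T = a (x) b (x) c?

If T = a (x) b (x) c then every fibre of T is a multiple of the corresponding factor, so read the factors off the fibres through the nonzero entry T[0,0,0] = 3.
The mode-1 fibre T[:,0,0] = [3, -2] gives a = (3, -2) (primitive direction); the mode-2 fibre T[0,:,0] = [3, 3, -9] gives b = (1, 1, -3); then c[k] = T[0,0,k] / (a[0]·b[0]) = [3, -3, -3] / 3 = (1, -1, -1).
Expanding (3, -2) (x) (1, 1, -3) (x) (1, -1, -1) reproduces all 18 entries of T, so T = (3, -2) (x) (1, 1, -3) (x) (1, -1, -1) and rank(T) ≤ 1.
Equivalently every frontal slice T[:,:,k] is c[k] times the rank-1 matrix (3, -2) (x) (1, 1, -3). So T has rank 1 (it is nonzero).

Yes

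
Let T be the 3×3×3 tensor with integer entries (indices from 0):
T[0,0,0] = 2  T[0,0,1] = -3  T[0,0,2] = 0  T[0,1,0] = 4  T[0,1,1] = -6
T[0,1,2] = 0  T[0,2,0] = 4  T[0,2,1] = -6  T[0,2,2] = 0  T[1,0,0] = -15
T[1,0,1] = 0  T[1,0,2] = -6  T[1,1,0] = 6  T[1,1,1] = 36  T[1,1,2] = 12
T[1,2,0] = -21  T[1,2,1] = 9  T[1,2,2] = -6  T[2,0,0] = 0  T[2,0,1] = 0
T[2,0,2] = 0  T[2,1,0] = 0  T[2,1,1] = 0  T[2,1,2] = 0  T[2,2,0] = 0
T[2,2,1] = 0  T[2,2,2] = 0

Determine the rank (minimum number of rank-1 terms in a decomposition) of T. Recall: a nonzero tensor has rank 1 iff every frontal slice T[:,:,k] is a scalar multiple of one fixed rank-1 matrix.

Lower bound: the mode-3 unfolding of T (rows indexed by k, columns by (i,j) = (0,0), (0,1), (0,2), (1,0), (1,1), (1,2), (2,0), (2,1), (2,2)) is [[2, 4, 4, -15, 6, -21, 0, 0, 0], [-3, -6, -6, 0, 36, 9, 0, 0, 0], [0, 0, 0, -6, 12, -6, 0, 0, 0]].
There the 2×2 minor on rows k ∈ {0, 1}, columns (i,j) ∈ {(0,0), (1,0)} is det [[2, -15], [-3, 0]] = -45 ≠ 0, so this unfolding has rank ≥ 2; CP rank is at least every unfolding rank, so rank(T) ≥ 2. (Flattening ranks never certify an upper bound on CP rank; for that we must actually write T with 2 rank-1 terms.)
Upper bound — finding two terms. Write S_k = T[:,:,k] for the frontal slices: S₀ = [[2, 4, 4], [-15, 6, -21], [0, 0, 0]], S₁ = [[-3, -6, -6], [0, 36, 9], [0, 0, 0]], S₂ = [[0, 0, 0], [-6, 12, -6], [0, 0, 0]].
If T = a₁ ⊗ b₁ ⊗ c₁ + a₂ ⊗ b₂ ⊗ c₂ then each S_k = c₁[k]·a₁b₁ᵀ + c₂[k]·a₂b₂ᵀ. S₀ and S₁ are linearly independent, so a₁b₁ᵀ and a₂b₂ᵀ must span the same plane of matrices: they are the rank-1 matrices of the form x·S₀ + y·S₁.
The 2×2 minor of x·S₀ + y·S₁ on rows {0,1}, columns {0,1} is 72·x² − 36·xy − 108·y² = 36·(2·x − 3·y)(x + y), vanishing at (x:y) = (3:2) and (1:-1).
M₁ = 3·S₀ + 2·S₁ = [[0, 0, 0], [-45, 90, -45], [0, 0, 0]] = (-45)·[0, 1, 0][1, -2, 1]ᵀ and M₂ = S₀ − S₁ = [[5, 10, 10], [-15, -30, -30], [0, 0, 0]] = 5·[1, -3, 0][1, 2, 2]ᵀ, so take a₁ = [0, 1, 0], b₁ = [1, -2, 1], a₂ = [1, -3, 0], b₂ = [1, 2, 2].
Each slice is an integer combination of E₁ = a₁b₁ᵀ and E₂ = a₂b₂ᵀ: S₀ = −9·E₁ + 2·E₂, S₁ = −9·E₁ − 3·E₂, S₂ = −6·E₁; reading off coefficients, c₁ = [-9, -9, -6] and c₂ = [2, -3, 0].
Hence T = [0, 1, 0] ⊗ [1, -2, 1] ⊗ [-9, -9, -6] + [1, -3, 0] ⊗ [1, 2, 2] ⊗ [2, -3, 0], so rank(T) ≤ 2.
These bounds meet, so rank(T) = 2.

2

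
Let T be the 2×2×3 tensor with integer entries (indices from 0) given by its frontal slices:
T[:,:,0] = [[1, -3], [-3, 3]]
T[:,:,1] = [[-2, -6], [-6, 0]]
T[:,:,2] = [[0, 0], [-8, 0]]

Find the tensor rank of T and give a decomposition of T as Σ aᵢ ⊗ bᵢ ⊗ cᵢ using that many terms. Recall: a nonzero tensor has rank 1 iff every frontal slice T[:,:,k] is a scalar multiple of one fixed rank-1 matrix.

rank(T) = 3

Lower bound: the mode-3 unfolding of T (rows indexed by k, columns by (i,j) = (0,0), (0,1), (1,0), (1,1)) is [[1, -3, -3, 3], [-2, -6, -6, 0], [0, 0, -8, 0]].
There the 3×3 minor on rows k ∈ {0, 1, 2}, columns (i,j) ∈ {(0,0), (0,1), (1,0)} is det [[1, -3, -3], [-2, -6, -6], [0, 0, -8]] = 96 ≠ 0, so this unfolding has rank ≥ 3; CP rank is at least every unfolding rank, so rank(T) ≥ 3. (Unfolding ranks only ever bound the CP rank from below — rank(T) can be strictly larger than all of them — so the matching upper bound has to come from an explicit 3-term decomposition.)
Upper bound: T is a sum of 3 rank-1 terms, T = [0, 1] ⊗ [1, 0] ⊗ [-4, -4, -8] + [1, 1] ⊗ [1, 1] ⊗ [1, -2, 0] + [2, -1] ⊗ [0, 1] ⊗ [-2, -2, 0] (one valid choice — decompositions are not unique — normalised so each a, b is primitive with positive first nonzero entry; check it by expanding all entries), so rank(T) ≤ 3.
These bounds meet, so rank(T) = 3.
Check entry T[0,1,2] = 0: (0)·(0)·(-8) + (1)·(1)·(0) + (2)·(1)·(0) = 0.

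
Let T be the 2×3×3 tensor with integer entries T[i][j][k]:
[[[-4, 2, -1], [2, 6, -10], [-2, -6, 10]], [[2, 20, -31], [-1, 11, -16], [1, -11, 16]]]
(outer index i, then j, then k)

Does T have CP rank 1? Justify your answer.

The mode-3 unfolding of T (rows indexed by k, columns by (i,j) = (0,0), (0,1), (0,2), (1,0), (1,1), (1,2)) is [[-4, 2, -2, 2, -1, 1], [2, 6, -6, 20, 11, -11], [-1, -10, 10, -31, -16, 16]].
There the 2×2 minor on rows k ∈ {0, 1}, columns (i,j) ∈ {(0,0), (0,1)} is det [[-4, 2], [2, 6]] = -28 ≠ 0, so this unfolding has rank ≥ 2; CP rank is at least every unfolding rank, so rank(T) ≥ 2.
In particular rank(T) ≥ 2 > 1, so T is not rank-1.

No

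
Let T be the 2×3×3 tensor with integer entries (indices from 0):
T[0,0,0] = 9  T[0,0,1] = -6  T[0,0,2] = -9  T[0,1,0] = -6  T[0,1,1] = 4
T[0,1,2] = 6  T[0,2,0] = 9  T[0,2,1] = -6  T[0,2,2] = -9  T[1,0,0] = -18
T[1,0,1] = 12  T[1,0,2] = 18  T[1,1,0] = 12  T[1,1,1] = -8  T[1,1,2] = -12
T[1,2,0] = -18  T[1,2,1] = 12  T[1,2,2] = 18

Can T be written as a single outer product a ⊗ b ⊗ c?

Yes

If T = a ⊗ b ⊗ c then every fibre of T is a multiple of the corresponding factor, so read the factors off the fibres through the nonzero entry T[0,0,0] = 9.
The mode-1 fibre T[:,0,0] = [9, -18] gives a = (1, -2) (primitive direction); the mode-2 fibre T[0,:,0] = [9, -6, 9] gives b = (3, -2, 3); then c[k] = T[0,0,k] / (a[0]·b[0]) = [9, -6, -9] / 3 = (3, -2, -3).
Expanding (1, -2) ⊗ (3, -2, 3) ⊗ (3, -2, -3) reproduces all 18 entries of T, so T = (1, -2) ⊗ (3, -2, 3) ⊗ (3, -2, -3) and rank(T) ≤ 1.
Equivalently every frontal slice T[:,:,k] is c[k] times the rank-1 matrix (1, -2) ⊗ (3, -2, 3). So T has rank 1 (it is nonzero).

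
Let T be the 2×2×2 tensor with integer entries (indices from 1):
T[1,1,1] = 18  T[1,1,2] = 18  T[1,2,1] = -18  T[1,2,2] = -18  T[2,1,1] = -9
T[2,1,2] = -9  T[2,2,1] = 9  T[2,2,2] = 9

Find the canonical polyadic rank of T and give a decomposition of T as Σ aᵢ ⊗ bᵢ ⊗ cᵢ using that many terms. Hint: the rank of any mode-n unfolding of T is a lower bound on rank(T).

rank(T) = 1

Lower bound: T ≠ 0 (e.g. T[1,1,1] = 18), so rank(T) ≥ 1.
Upper bound: if T = a ⊗ b ⊗ c then every fibre of T is a multiple of the corresponding factor, so read the factors off the fibres through the nonzero entry T[1,1,1] = 18.
The mode-1 fibre T[:,1,1] = [18, -9] gives a = [2, -1] (primitive direction); the mode-2 fibre T[1,:,1] = [18, -18] gives b = [1, -1]; then c[k] = T[1,1,k] / (a[1]·b[1]) = [18, 18] / 2 = [9, 9].
Expanding [2, -1] ⊗ [1, -1] ⊗ [9, 9] reproduces all 8 entries of T, so T = [2, -1] ⊗ [1, -1] ⊗ [9, 9] and rank(T) ≤ 1.
These bounds meet, so rank(T) = 1.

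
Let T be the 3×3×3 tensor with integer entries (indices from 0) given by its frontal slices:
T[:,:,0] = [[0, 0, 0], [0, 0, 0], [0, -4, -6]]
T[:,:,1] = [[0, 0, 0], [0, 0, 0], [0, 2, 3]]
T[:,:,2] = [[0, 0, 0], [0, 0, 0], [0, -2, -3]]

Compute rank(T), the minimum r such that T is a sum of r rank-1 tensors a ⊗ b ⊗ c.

Lower bound: T ≠ 0 (e.g. T[2,1,0] = -4), so rank(T) ≥ 1.
Upper bound: if T = a ⊗ b ⊗ c then every fibre of T is a multiple of the corresponding factor, so read the factors off the fibres through the nonzero entry T[2,1,0] = -4.
The mode-1 fibre T[:,1,0] = [0, 0, -4] gives a = (0, 0, 1) (primitive direction); the mode-2 fibre T[2,:,0] = [0, -4, -6] gives b = (0, 2, 3); then c[k] = T[2,1,k] / (a[2]·b[1]) = [-4, 2, -2] / 2 = (-2, 1, -1).
Expanding (0, 0, 1) ⊗ (0, 2, 3) ⊗ (-2, 1, -1) reproduces all 27 entries of T, so T = (0, 0, 1) ⊗ (0, 2, 3) ⊗ (-2, 1, -1) and rank(T) ≤ 1.
These bounds meet, so rank(T) = 1.
Check entry T[1,2,2] = 0: (0)·(3)·(-1) = 0.

1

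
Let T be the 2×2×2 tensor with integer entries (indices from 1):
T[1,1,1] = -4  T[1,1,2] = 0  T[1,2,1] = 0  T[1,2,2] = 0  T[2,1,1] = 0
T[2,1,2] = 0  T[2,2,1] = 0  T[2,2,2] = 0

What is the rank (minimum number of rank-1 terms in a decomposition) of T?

1

Lower bound: T ≠ 0 (e.g. T[1,1,1] = -4), so rank(T) ≥ 1.
Upper bound: if T = a (x) b (x) c then every fibre of T is a multiple of the corresponding factor, so read the factors off the fibres through the nonzero entry T[1,1,1] = -4.
The mode-1 fibre T[:,1,1] = [-4, 0] gives a = [1, 0] (primitive direction); the mode-2 fibre T[1,:,1] = [-4, 0] gives b = [1, 0]; then c[k] = T[1,1,k] / (a[1]·b[1]) = [-4, 0] / 1 = [-4, 0].
Expanding [1, 0] (x) [1, 0] (x) [-4, 0] reproduces all 8 entries of T, so T = [1, 0] (x) [1, 0] (x) [-4, 0] and rank(T) ≤ 1.
These bounds meet, so rank(T) = 1.
Check entry T[1,2,2] = 0: (1)·(0)·(0) = 0.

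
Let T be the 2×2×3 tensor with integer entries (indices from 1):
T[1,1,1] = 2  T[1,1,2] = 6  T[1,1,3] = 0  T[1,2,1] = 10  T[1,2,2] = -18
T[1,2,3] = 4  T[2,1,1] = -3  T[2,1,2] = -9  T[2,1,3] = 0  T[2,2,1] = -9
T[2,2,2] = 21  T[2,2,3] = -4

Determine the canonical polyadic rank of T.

2

Lower bound: in the mode-3 unfolding of T (rows indexed by k, columns by (i,j)) the 2×2 minor on rows k ∈ {1, 2}, columns (i,j) ∈ {(1,1), (1,2)} is det [[2, 10], [6, -18]] = -96 ≠ 0, so that unfolding has rank ≥ 2 and hence rank(T) ≥ 2 (CP rank is at least every unfolding rank, though it can be larger).
Upper bound: with S_k = T[:,:,k], the two rank-1 terms a₁b₁ᵀ, a₂b₂ᵀ are the rank-1 members of the pencil x·S₁ + y·S₂.
det(x·S₁ + y·S₂) is 12·x² + 24·xy − 36·y² = 12·(x + 3·y)(x − y), vanishing at (x:y) = (3:-1) and (1:1).
M₁ = 3·S₁ − S₂ = [[0, 48], [0, -48]] = 48·[1, -1][0, 1]ᵀ and M₂ = S₁ + S₂ = [[8, -8], [-12, 12]] = 4·[2, -3][1, -1]ᵀ, so take a₁ = [1, -1], b₁ = [0, 1], a₂ = [2, -3], b₂ = [1, -1].
Each slice is an integer combination of E₁ = a₁b₁ᵀ and E₂ = a₂b₂ᵀ: S₁ = 12·E₁ + E₂, S₂ = −12·E₁ + 3·E₂, S₃ = 4·E₁; reading off coefficients, c₁ = [12, -12, 4] and c₂ = [1, 3, 0].
Hence T = [1, -1] ⊗ [0, 1] ⊗ [12, -12, 4] + [2, -3] ⊗ [1, -1] ⊗ [1, 3, 0], so rank(T) ≤ 2.
These bounds meet, so rank(T) = 2.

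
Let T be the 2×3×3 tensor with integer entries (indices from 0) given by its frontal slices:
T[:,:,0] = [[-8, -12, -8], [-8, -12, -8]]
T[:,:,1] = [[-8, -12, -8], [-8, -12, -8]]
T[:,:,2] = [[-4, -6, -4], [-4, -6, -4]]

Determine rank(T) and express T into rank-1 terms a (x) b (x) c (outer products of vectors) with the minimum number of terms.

rank(T) = 1

Lower bound: T ≠ 0 (e.g. T[0,0,0] = -8), so rank(T) ≥ 1.
Upper bound: if T = a (x) b (x) c then every fibre of T is a multiple of the corresponding factor, so read the factors off the fibres through the nonzero entry T[0,0,0] = -8.
The mode-1 fibre T[:,0,0] = [-8, -8] gives a = [1, 1] (primitive direction); the mode-2 fibre T[0,:,0] = [-8, -12, -8] gives b = [2, 3, 2]; then c[k] = T[0,0,k] / (a[0]·b[0]) = [-8, -8, -4] / 2 = [-4, -4, -2].
Expanding [1, 1] (x) [2, 3, 2] (x) [-4, -4, -2] reproduces all 18 entries of T, so T = [1, 1] (x) [2, 3, 2] (x) [-4, -4, -2] and rank(T) ≤ 1.
These bounds meet, so rank(T) = 1.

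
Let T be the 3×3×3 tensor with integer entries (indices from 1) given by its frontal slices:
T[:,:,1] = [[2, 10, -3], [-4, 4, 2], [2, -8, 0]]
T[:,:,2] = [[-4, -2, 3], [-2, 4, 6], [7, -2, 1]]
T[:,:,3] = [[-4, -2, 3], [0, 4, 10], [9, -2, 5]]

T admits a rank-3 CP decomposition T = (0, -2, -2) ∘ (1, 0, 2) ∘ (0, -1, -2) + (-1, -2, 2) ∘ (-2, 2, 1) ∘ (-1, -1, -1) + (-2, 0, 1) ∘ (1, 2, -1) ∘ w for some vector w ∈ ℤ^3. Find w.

w = (-2, 1, 1)

Subtract the known terms from T to get the rank-1 residual R = (-2, 0, 1) ∘ (1, 2, -1) ∘ w, so R[i,j,k] = a[i]·b[j]·w[k]. Pick indices with nonzero a[1]·b[1] = (-2)·(1) = -2. Only the fibre through (1,1,·) is needed: R[1,1,:] = T[1,1,:] − Σₗ aₗ[1]bₗ[1]cₗ = [2, -4, -4] − (0)·(1)·(0, -1, -2) − (-1)·(-2)·(-1, -1, -1) = [4, -2, -2]. Then w[k] = R[1,1,k] / -2 for each k, giving w = [4, -2, -2] / -2 = (-2, 1, 1).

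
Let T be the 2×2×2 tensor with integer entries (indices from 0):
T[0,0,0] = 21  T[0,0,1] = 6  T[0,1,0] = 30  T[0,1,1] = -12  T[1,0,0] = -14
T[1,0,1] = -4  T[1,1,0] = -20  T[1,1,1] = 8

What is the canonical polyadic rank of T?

2

Lower bound: in the mode-2 unfolding of T (rows indexed by j, columns by (i,k)) the 2×2 minor on rows j ∈ {0, 1}, columns (i,k) ∈ {(0,0), (0,1)} is det [[21, 6], [30, -12]] = -432 ≠ 0, so that unfolding has rank ≥ 2 and hence rank(T) ≥ 2 (CP rank is at least every unfolding rank, though it can be larger).
Upper bound: T[i,:,:] = a[i]·M for every slice, with a = (3, -2) and M = [[7, 2], [10, -4]] (rows j, columns k).
Splitting M by its rows (j = 0, 1), M = (1, 0)(7, 2)ᵀ + (0, 1)(10, -4)ᵀ.
Hence T = (3, -2) (x) (1, 0) (x) (7, 2) + (3, -2) (x) (0, 1) (x) (10, -4), so rank(T) ≤ 2.
These bounds meet, so rank(T) = 2.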